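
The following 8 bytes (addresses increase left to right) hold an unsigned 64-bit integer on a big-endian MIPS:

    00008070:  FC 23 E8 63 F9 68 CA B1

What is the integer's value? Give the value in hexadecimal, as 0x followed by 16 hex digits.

0xFC23E863F968CAB1

In big-endian order the high byte comes first in memory.
The bytes are already most-significant first: 0xFC23E863F968CAB1.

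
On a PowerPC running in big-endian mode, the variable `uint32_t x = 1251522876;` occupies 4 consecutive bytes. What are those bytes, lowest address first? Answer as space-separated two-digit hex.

1251522876 in hexadecimal, padded to 32 bits, is 0x4A98B93C.
Split into bytes (most-significant first): 4A 98 B9 3C.
Big-endian: lowest address holds the most-significant byte.
So the memory order matches the most-significant-first order: 4A 98 B9 3C.

4A 98 B9 3C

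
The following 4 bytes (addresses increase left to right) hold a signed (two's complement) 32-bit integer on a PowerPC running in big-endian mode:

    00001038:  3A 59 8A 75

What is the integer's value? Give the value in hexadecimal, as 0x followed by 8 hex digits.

0x3A598A75

Big-endian stores the most-significant byte at the lowest address.
The bytes are already most-significant first: 0x3A598A75.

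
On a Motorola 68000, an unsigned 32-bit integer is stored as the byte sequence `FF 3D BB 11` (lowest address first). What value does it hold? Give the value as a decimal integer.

Big-endian: lowest address holds the most-significant byte.
The bytes are already most-significant first: 0xFF3DBB11.
0xFF3DBB11 = 4282235665.

4282235665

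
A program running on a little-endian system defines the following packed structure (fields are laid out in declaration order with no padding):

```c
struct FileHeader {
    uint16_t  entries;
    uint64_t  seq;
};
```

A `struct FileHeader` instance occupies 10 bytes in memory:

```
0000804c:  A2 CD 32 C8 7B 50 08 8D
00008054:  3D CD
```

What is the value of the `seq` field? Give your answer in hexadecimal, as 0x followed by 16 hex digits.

`seq` follows `entries` (2 bytes), so it starts at byte offset 2 and occupies 8 bytes.
Bytes at offsets 2..9: 32 C8 7B 50 08 8D 3D CD.
Little-endian: lowest address holds the least-significant byte.
Reassemble most-significant byte first: CD 3D 8D 08 50 7B C8 32 → 0xCD3D8D08507BC832.

0xCD3D8D08507BC832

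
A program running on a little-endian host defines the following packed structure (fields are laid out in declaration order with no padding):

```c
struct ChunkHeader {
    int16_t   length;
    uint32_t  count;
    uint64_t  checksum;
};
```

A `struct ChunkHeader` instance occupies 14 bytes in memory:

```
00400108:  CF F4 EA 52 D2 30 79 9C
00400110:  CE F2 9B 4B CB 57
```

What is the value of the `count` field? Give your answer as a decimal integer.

`count` follows `length` (2 bytes), so it starts at byte offset 2 and occupies 4 bytes.
Bytes at offsets 2..5: EA 52 D2 30.
Little-endian stores the least-significant byte at the lowest address.
Reassemble most-significant byte first: 30 D2 52 EA → 0x30D252EA.
0x30D252EA = 819090154.

819090154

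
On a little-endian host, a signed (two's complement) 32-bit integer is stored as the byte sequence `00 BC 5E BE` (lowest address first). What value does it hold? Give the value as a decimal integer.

-1101087744

In little-endian order the low byte comes first in memory.
Reassemble most-significant byte first: BE 5E BC 00 → 0xBE5EBC00.
Top bit is set, so as a signed 32-bit value this is 0xBE5EBC00 − 2^32 = -1101087744.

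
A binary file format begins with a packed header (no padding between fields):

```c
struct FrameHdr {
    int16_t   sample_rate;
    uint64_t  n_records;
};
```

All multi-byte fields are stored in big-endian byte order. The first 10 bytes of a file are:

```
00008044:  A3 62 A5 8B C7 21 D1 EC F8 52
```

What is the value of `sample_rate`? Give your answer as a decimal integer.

-23710

`sample_rate` is the first field, at byte offset 0, occupying 2 bytes.
Bytes at offsets 0..1: A3 62.
In big-endian order the high byte comes first in memory.
The bytes are already most-significant first: 0xA362.
Top bit is set, so as a signed 16-bit value this is 0xA362 − 2^16 = -23710.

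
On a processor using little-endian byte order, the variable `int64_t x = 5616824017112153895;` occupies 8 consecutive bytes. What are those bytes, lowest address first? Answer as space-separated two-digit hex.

5616824017112153895 in hexadecimal, padded to 64 bits, is 0x4DF2F7AF31DA3F27.
Split into bytes (most-significant first): 4D F2 F7 AF 31 DA 3F 27.
Little-endian: lowest address holds the least-significant byte.
So at ascending addresses the bytes are 27 3F DA 31 AF F7 F2 4D.

27 3F DA 31 AF F7 F2 4D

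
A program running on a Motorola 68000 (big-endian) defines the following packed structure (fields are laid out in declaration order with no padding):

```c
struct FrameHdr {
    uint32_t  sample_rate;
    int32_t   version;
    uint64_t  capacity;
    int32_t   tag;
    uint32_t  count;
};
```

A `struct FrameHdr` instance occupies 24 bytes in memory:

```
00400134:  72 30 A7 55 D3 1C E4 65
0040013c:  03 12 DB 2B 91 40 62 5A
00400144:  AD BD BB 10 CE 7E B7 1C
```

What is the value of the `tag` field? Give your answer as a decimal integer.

`tag` follows `sample_rate` (4 B), `version` (4 B), `capacity` (8 B), so it starts at offset 4 + 4 + 8 = 16 and occupies 4 bytes.
Bytes at offsets 16..19: AD BD BB 10.
Big-endian: lowest address holds the most-significant byte.
The bytes are already most-significant first: 0xADBDBB10.
Top bit is set, so as a signed 32-bit value this is 0xADBDBB10 − 2^32 = -1380074736.

-1380074736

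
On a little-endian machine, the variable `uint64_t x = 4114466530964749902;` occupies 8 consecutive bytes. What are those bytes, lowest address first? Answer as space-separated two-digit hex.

4114466530964749902 in hexadecimal, padded to 64 bits, is 0x39198582B2633E4E.
Split into bytes (most-significant first): 39 19 85 82 B2 63 3E 4E.
Little-endian stores the least-significant byte at the lowest address.
So at ascending addresses the bytes are 4E 3E 63 B2 82 85 19 39.

4E 3E 63 B2 82 85 19 39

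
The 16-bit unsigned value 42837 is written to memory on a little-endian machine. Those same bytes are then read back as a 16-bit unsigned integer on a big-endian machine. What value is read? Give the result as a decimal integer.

42837 in 16-bit hexadecimal is 0xA755.
Stored little-endian, the bytes at ascending addresses are 55 A7.
Read back as big-endian, the last byte is least significant, giving 0x55A7.
0x55A7 = 21927.

21927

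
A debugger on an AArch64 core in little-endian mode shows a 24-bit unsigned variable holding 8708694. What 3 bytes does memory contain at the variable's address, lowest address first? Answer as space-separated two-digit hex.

8708694 in hexadecimal, padded to 24 bits, is 0x84E256.
Split into bytes (most-significant first): 84 E2 56.
Little-endian: lowest address holds the least-significant byte.
So at ascending addresses the bytes are 56 E2 84.

56 E2 84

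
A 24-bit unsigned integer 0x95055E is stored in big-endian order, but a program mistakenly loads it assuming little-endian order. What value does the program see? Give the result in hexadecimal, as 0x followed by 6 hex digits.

Stored big-endian, the bytes at ascending addresses are 95 05 5E.
Read back as little-endian, the first byte is least significant, giving 0x5E0595.

0x5E0595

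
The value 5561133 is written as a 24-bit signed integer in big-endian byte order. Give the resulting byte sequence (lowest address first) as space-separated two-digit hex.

5561133 in hexadecimal, padded to 24 bits, is 0x54DB2D.
Split into bytes (most-significant first): 54 DB 2D.
In big-endian order the high byte comes first in memory.
So the memory order matches the most-significant-first order: 54 DB 2D.

54 DB 2D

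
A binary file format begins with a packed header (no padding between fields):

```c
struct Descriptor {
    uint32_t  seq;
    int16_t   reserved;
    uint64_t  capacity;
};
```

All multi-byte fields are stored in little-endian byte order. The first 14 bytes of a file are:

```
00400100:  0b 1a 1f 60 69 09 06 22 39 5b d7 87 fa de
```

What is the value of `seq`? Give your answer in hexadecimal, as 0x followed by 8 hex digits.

`seq` is the first field, at byte offset 0, occupying 4 bytes.
Bytes at offsets 0..3: 0B 1A 1F 60.
Little-endian: lowest address holds the least-significant byte.
Reassemble most-significant byte first: 60 1F 1A 0B → 0x601F1A0B.

0x601F1A0B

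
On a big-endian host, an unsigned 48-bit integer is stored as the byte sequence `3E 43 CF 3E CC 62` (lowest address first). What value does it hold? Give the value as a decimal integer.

68460960730210

In big-endian order the high byte comes first in memory.
The bytes are already most-significant first: 0x3E43CF3ECC62.
0x3E43CF3ECC62 = 68460960730210.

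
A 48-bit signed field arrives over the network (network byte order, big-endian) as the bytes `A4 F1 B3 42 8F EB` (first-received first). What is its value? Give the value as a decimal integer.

Big-endian stores the most-significant byte at the lowest address.
The bytes are already most-significant first: 0xA4F1B3428FEB.
Top bit is set, so as a signed 48-bit value this is 0xA4F1B3428FEB − 2^48 = -100116975153173.

-100116975153173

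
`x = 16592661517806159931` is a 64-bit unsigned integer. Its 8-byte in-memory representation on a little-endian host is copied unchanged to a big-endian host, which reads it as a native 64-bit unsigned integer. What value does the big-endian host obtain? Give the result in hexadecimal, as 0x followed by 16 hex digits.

16592661517806159931 in 64-bit hexadecimal is 0xE644F9BD1F21483B.
Stored little-endian, the bytes at ascending addresses are 3B 48 21 1F BD F9 44 E6.
Read back as big-endian, the last byte is least significant, giving 0x3B48211FBDF944E6.

0x3B48211FBDF944E6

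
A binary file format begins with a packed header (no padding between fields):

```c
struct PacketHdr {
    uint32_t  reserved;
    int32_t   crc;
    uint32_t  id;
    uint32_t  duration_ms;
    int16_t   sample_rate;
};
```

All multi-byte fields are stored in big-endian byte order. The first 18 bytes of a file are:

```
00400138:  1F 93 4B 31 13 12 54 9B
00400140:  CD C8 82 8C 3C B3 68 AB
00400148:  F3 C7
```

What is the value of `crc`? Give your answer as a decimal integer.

`crc` follows `reserved` (4 bytes), so it starts at byte offset 4 and occupies 4 bytes.
Bytes at offsets 4..7: 13 12 54 9B.
In big-endian order the high byte comes first in memory.
The bytes are already most-significant first: 0x1312549B.
0x1312549B = 319968411.

319968411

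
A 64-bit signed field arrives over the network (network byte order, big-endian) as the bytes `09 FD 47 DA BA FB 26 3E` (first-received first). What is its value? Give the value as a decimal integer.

719810520214611518

Big-endian: lowest address holds the most-significant byte.
The bytes are already most-significant first: 0x09FD47DABAFB263E.
0x09FD47DABAFB263E = 719810520214611518.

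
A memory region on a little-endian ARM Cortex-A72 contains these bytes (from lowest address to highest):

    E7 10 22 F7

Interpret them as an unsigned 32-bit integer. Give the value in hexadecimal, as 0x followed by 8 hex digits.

Little-endian stores the least-significant byte at the lowest address.
Reassemble most-significant byte first: F7 22 10 E7 → 0xF72210E7.

0xF72210E7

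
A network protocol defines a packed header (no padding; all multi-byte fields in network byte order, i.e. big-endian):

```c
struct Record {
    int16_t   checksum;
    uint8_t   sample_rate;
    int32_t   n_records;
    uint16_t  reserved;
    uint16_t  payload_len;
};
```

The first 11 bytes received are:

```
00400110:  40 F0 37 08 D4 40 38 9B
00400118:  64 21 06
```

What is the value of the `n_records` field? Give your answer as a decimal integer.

148127800

`n_records` follows `checksum` (2 B), `sample_rate` (1 B), so it starts at offset 2 + 1 = 3 and occupies 4 bytes.
Bytes at offsets 3..6: 08 D4 40 38.
In big-endian order the high byte comes first in memory.
The bytes are already most-significant first: 0x08D44038.
0x08D44038 = 148127800.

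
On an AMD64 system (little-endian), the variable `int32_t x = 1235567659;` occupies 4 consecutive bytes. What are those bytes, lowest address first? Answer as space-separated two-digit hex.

1235567659 in hexadecimal, padded to 32 bits, is 0x49A5442B.
Split into bytes (most-significant first): 49 A5 44 2B.
Little-endian stores the least-significant byte at the lowest address.
So at ascending addresses the bytes are 2B 44 A5 49.

2B 44 A5 49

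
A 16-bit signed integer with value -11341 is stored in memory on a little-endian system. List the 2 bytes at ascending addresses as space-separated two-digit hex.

B3 D3

Two's complement of -11341 in 16 bits: 11341 = 0x2C4D; invert → 0xD3B2; add 1 → 0xD3B3.
Split into bytes (most-significant first): D3 B3.
Little-endian stores the least-significant byte at the lowest address.
So at ascending addresses the bytes are B3 D3.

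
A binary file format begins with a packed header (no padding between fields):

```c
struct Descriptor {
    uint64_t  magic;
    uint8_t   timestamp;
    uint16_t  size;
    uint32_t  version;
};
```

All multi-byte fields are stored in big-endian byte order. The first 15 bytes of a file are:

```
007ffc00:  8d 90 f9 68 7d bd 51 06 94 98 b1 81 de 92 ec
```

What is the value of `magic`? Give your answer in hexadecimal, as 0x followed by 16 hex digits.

0x8D90F9687DBD5106

`magic` is the first field, at byte offset 0, occupying 8 bytes.
Bytes at offsets 0..7: 8D 90 F9 68 7D BD 51 06.
In big-endian order the high byte comes first in memory.
The bytes are already most-significant first: 0x8D90F9687DBD5106.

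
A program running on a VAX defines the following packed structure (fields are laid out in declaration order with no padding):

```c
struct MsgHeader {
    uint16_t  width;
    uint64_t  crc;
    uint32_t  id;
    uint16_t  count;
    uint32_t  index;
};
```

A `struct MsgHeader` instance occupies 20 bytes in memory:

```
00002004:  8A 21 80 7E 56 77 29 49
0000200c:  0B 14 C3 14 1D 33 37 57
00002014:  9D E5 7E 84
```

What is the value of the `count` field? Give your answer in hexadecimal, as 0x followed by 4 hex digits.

0x5737

`count` follows `width` (2 B), `crc` (8 B), `id` (4 B), so it starts at offset 2 + 8 + 4 = 14 and occupies 2 bytes.
Bytes at offsets 14..15: 37 57.
Little-endian: lowest address holds the least-significant byte.
Reassemble most-significant byte first: 57 37 → 0x5737.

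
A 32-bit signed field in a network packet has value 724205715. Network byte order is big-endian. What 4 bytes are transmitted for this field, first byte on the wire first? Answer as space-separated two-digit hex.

724205715 in hexadecimal, padded to 32 bits, is 0x2B2A8093.
Split into bytes (most-significant first): 2B 2A 80 93.
Big-endian stores the most-significant byte at the lowest address.
So the memory order matches the most-significant-first order: 2B 2A 80 93.

2B 2A 80 93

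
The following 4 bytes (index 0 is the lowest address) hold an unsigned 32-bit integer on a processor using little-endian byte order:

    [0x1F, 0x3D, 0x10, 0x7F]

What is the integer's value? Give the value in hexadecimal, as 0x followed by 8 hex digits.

Little-endian stores the least-significant byte at the lowest address.
Reassemble most-significant byte first: 7F 10 3D 1F → 0x7F103D1F.

0x7F103D1F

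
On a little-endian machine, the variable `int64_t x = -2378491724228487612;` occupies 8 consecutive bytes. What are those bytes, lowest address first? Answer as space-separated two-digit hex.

Two's complement of -2378491724228487612 in 64 bits: 2378491724228487612 = 0x2102199F13D869BC; invert → 0xDEFDE660EC279643; add 1 → 0xDEFDE660EC279644.
Split into bytes (most-significant first): DE FD E6 60 EC 27 96 44.
In little-endian order the low byte comes first in memory.
So at ascending addresses the bytes are 44 96 27 EC 60 E6 FD DE.

44 96 27 EC 60 E6 FD DE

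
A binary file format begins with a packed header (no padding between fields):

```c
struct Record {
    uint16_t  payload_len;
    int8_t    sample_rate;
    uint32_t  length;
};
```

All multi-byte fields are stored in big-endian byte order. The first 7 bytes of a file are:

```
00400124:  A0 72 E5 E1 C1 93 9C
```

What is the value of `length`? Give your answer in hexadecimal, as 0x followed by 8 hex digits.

`length` follows `payload_len` (2 B), `sample_rate` (1 B), so it starts at offset 2 + 1 = 3 and occupies 4 bytes.
Bytes at offsets 3..6: E1 C1 93 9C.
In big-endian order the high byte comes first in memory.
The bytes are already most-significant first: 0xE1C1939C.

0xE1C1939C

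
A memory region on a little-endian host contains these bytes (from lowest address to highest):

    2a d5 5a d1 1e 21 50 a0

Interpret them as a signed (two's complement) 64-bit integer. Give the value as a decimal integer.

Little-endian: lowest address holds the least-significant byte.
Reassemble most-significant byte first: A0 50 21 1E D1 5A D5 2A → 0xA050211ED15AD52A.
Top bit is set, so as a signed 64-bit value this is 0xA050211ED15AD52A − 2^64 = -6894974613259102934.

-6894974613259102934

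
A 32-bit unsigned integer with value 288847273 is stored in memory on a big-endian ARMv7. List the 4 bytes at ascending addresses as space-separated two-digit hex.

288847273 in hexadecimal, padded to 32 bits, is 0x113775A9.
Split into bytes (most-significant first): 11 37 75 A9.
Big-endian: lowest address holds the most-significant byte.
So the memory order matches the most-significant-first order: 11 37 75 A9.

11 37 75 A9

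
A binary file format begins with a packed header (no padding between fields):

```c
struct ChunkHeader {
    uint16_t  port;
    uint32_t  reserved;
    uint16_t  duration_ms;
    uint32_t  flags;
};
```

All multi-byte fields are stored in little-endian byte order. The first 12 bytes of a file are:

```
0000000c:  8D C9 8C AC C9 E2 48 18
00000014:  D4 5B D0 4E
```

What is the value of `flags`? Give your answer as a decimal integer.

1322277844

`flags` follows `port` (2 B), `reserved` (4 B), `duration_ms` (2 B), so it starts at offset 2 + 4 + 2 = 8 and occupies 4 bytes.
Bytes at offsets 8..11: D4 5B D0 4E.
Little-endian: lowest address holds the least-significant byte.
Reassemble most-significant byte first: 4E D0 5B D4 → 0x4ED05BD4.
0x4ED05BD4 = 1322277844.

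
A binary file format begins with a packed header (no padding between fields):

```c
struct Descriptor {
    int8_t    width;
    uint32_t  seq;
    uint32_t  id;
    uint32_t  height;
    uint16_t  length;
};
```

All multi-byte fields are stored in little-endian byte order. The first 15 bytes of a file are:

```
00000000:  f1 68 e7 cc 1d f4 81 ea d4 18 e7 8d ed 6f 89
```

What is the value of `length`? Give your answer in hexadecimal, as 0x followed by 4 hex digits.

`length` follows `width` (1 B), `seq` (4 B), `id` (4 B), `height` (4 B), so it starts at offset 1 + 4 + 4 + 4 = 13 and occupies 2 bytes.
Bytes at offsets 13..14: 6F 89.
Little-endian: lowest address holds the least-significant byte.
Reassemble most-significant byte first: 89 6F → 0x896F.

0x896F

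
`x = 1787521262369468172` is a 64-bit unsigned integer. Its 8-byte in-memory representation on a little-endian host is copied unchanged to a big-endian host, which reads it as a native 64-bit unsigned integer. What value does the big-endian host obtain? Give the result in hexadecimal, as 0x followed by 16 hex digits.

0x0C6FFD0F1E8DCE18

1787521262369468172 in 64-bit hexadecimal is 0x18CE8D1E0FFD6F0C.
Stored little-endian, the bytes at ascending addresses are 0C 6F FD 0F 1E 8D CE 18.
Read back as big-endian, the last byte is least significant, giving 0x0C6FFD0F1E8DCE18.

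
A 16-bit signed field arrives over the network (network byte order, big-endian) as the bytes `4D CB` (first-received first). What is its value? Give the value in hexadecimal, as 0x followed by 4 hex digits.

0x4DCB

Big-endian: lowest address holds the most-significant byte.
The bytes are already most-significant first: 0x4DCB.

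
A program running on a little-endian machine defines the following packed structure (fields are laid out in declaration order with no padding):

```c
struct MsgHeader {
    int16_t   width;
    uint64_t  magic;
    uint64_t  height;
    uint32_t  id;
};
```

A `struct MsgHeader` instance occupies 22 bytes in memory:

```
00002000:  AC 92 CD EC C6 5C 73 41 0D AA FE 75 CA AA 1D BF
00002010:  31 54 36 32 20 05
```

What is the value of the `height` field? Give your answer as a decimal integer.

6066840307185120766

`height` follows `width` (2 B), `magic` (8 B), so it starts at offset 2 + 8 = 10 and occupies 8 bytes.
Bytes at offsets 10..17: FE 75 CA AA 1D BF 31 54.
Little-endian: lowest address holds the least-significant byte.
Reassemble most-significant byte first: 54 31 BF 1D AA CA 75 FE → 0x5431BF1DAACA75FE.
0x5431BF1DAACA75FE = 6066840307185120766.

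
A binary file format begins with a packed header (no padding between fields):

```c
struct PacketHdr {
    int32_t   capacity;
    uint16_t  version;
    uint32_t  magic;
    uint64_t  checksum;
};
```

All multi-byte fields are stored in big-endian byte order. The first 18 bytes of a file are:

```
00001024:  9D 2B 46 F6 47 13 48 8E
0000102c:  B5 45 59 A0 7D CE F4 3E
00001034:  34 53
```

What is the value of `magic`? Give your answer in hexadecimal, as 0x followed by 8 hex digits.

`magic` follows `capacity` (4 B), `version` (2 B), so it starts at offset 4 + 2 = 6 and occupies 4 bytes.
Bytes at offsets 6..9: 48 8E B5 45.
Big-endian: lowest address holds the most-significant byte.
The bytes are already most-significant first: 0x488EB545.

0x488EB545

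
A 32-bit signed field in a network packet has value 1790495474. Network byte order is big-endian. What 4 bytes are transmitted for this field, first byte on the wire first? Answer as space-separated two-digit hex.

6A B8 CA F2

1790495474 in hexadecimal, padded to 32 bits, is 0x6AB8CAF2.
Split into bytes (most-significant first): 6A B8 CA F2.
In big-endian order the high byte comes first in memory.
So the memory order matches the most-significant-first order: 6A B8 CA F2.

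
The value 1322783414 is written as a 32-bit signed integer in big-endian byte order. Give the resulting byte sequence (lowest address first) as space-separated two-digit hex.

4E D8 12 B6

1322783414 in hexadecimal, padded to 32 bits, is 0x4ED812B6.
Split into bytes (most-significant first): 4E D8 12 B6.
Big-endian stores the most-significant byte at the lowest address.
So the memory order matches the most-significant-first order: 4E D8 12 B6.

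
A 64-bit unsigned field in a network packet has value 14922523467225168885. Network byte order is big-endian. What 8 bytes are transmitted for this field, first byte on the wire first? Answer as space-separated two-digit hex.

CF 17 74 07 D0 62 FB F5

14922523467225168885 in hexadecimal, padded to 64 bits, is 0xCF177407D062FBF5.
Split into bytes (most-significant first): CF 17 74 07 D0 62 FB F5.
In big-endian order the high byte comes first in memory.
So the memory order matches the most-significant-first order: CF 17 74 07 D0 62 FB F5.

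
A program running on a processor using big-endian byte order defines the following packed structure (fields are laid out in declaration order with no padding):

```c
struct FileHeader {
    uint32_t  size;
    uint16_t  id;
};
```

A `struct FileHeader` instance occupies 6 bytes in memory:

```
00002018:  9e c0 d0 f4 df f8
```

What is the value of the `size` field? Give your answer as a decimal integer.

`size` is the first field, at byte offset 0, occupying 4 bytes.
Bytes at offsets 0..3: 9E C0 D0 F4.
Big-endian stores the most-significant byte at the lowest address.
The bytes are already most-significant first: 0x9EC0D0F4.
0x9EC0D0F4 = 2663436532.

2663436532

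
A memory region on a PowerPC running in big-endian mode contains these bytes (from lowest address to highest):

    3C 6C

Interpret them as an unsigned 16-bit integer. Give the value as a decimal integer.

Big-endian: lowest address holds the most-significant byte.
The bytes are already most-significant first: 0x3C6C.
0x3C6C = 15468.

15468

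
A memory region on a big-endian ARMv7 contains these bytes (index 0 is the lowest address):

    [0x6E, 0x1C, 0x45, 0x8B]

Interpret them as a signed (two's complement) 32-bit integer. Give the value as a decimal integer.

1847346571

Big-endian: lowest address holds the most-significant byte.
The bytes are already most-significant first: 0x6E1C458B.
0x6E1C458B = 1847346571.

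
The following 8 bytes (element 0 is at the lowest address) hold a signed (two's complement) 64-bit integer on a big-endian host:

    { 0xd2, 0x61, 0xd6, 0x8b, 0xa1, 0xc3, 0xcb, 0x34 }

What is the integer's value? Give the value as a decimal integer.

-3287110357800989900

Big-endian stores the most-significant byte at the lowest address.
The bytes are already most-significant first: 0xD261D68BA1C3CB34.
Top bit is set, so as a signed 64-bit value this is 0xD261D68BA1C3CB34 − 2^64 = -3287110357800989900.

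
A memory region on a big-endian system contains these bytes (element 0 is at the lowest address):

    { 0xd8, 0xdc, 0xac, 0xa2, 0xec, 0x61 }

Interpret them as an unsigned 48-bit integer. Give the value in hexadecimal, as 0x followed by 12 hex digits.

0xD8DCACA2EC61

Big-endian: lowest address holds the most-significant byte.
The bytes are already most-significant first: 0xD8DCACA2EC61.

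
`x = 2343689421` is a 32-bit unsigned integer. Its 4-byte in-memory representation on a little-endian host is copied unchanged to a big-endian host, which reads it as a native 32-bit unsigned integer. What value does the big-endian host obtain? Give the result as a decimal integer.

3453792651

2343689421 in 32-bit hexadecimal is 0x8BB1DCCD.
Stored little-endian, the bytes at ascending addresses are CD DC B1 8B.
Read back as big-endian, the last byte is least significant, giving 0xCDDCB18B.
0xCDDCB18B = 3453792651.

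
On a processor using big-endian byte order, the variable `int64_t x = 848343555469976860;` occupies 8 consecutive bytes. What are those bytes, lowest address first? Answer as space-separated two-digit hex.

848343555469976860 in hexadecimal, padded to 64 bits, is 0x0BC5EBF80F47A51C.
Split into bytes (most-significant first): 0B C5 EB F8 0F 47 A5 1C.
Big-endian stores the most-significant byte at the lowest address.
So the memory order matches the most-significant-first order: 0B C5 EB F8 0F 47 A5 1C.

0B C5 EB F8 0F 47 A5 1C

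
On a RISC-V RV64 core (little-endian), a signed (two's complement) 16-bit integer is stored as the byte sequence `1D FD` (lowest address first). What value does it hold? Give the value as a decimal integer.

-739

In little-endian order the low byte comes first in memory.
Reassemble most-significant byte first: FD 1D → 0xFD1D.
Top bit is set, so as a signed 16-bit value this is 0xFD1D − 2^16 = -739.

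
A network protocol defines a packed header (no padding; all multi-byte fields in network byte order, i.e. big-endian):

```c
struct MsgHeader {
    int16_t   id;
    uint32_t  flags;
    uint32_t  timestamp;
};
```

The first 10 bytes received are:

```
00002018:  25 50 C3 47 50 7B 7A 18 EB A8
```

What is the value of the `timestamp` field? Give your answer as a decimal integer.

`timestamp` follows `id` (2 B), `flags` (4 B), so it starts at offset 2 + 4 = 6 and occupies 4 bytes.
Bytes at offsets 6..9: 7A 18 EB A8.
Big-endian: lowest address holds the most-significant byte.
The bytes are already most-significant first: 0x7A18EBA8.
0x7A18EBA8 = 2048453544.

2048453544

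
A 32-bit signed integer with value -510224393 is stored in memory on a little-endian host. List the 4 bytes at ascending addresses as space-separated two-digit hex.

Two's complement of -510224393 in 32 bits: 510224393 = 0x1E696809; invert → 0xE19697F6; add 1 → 0xE19697F7.
Split into bytes (most-significant first): E1 96 97 F7.
In little-endian order the low byte comes first in memory.
So at ascending addresses the bytes are F7 97 96 E1.

F7 97 96 E1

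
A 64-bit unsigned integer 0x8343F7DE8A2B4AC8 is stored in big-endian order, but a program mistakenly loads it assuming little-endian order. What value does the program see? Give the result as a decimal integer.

14432395831308403587

Stored big-endian, the bytes at ascending addresses are 83 43 F7 DE 8A 2B 4A C8.
Read back as little-endian, the first byte is least significant, giving 0xC84A2B8ADEF74383.
0xC84A2B8ADEF74383 = 14432395831308403587.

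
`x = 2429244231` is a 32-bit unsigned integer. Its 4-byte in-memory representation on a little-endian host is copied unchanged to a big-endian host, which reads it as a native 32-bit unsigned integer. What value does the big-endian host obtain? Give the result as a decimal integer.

1196673936

2429244231 in 32-bit hexadecimal is 0x90CB5347.
Stored little-endian, the bytes at ascending addresses are 47 53 CB 90.
Read back as big-endian, the last byte is least significant, giving 0x4753CB90.
0x4753CB90 = 1196673936.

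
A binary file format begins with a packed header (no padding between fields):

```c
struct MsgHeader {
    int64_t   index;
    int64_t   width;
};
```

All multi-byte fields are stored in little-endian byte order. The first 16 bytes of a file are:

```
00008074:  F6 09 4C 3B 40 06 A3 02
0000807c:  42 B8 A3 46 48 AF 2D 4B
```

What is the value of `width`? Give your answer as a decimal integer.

5417178651754215490

`width` follows `index` (8 bytes), so it starts at byte offset 8 and occupies 8 bytes.
Bytes at offsets 8..15: 42 B8 A3 46 48 AF 2D 4B.
Little-endian: lowest address holds the least-significant byte.
Reassemble most-significant byte first: 4B 2D AF 48 46 A3 B8 42 → 0x4B2DAF4846A3B842.
0x4B2DAF4846A3B842 = 5417178651754215490.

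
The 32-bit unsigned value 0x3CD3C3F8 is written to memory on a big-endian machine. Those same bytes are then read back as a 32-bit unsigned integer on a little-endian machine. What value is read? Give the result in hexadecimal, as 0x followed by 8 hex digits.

Stored big-endian, the bytes at ascending addresses are 3C D3 C3 F8.
Read back as little-endian, the first byte is least significant, giving 0xF8C3D33C.

0xF8C3D33C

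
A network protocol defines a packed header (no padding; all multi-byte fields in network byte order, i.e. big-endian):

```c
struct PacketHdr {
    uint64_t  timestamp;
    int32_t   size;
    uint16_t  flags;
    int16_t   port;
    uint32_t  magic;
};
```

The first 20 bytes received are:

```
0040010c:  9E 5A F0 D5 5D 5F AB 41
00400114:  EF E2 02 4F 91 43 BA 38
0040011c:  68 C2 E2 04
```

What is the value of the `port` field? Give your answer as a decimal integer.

-17864

`port` follows `timestamp` (8 B), `size` (4 B), `flags` (2 B), so it starts at offset 8 + 4 + 2 = 14 and occupies 2 bytes.
Bytes at offsets 14..15: BA 38.
Big-endian: lowest address holds the most-significant byte.
The bytes are already most-significant first: 0xBA38.
Top bit is set, so as a signed 16-bit value this is 0xBA38 − 2^16 = -17864.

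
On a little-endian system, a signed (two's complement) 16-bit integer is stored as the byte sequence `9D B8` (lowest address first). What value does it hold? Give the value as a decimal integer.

Little-endian stores the least-significant byte at the lowest address.
Reassemble most-significant byte first: B8 9D → 0xB89D.
Top bit is set, so as a signed 16-bit value this is 0xB89D − 2^16 = -18275.

-18275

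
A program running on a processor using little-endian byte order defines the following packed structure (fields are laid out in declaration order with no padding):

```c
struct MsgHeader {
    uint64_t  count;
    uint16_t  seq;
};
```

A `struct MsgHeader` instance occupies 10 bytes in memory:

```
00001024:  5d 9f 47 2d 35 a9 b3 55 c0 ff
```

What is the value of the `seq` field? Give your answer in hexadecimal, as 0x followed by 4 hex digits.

`seq` follows `count` (8 bytes), so it starts at byte offset 8 and occupies 2 bytes.
Bytes at offsets 8..9: C0 FF.
Little-endian: lowest address holds the least-significant byte.
Reassemble most-significant byte first: FF C0 → 0xFFC0.

0xFFC0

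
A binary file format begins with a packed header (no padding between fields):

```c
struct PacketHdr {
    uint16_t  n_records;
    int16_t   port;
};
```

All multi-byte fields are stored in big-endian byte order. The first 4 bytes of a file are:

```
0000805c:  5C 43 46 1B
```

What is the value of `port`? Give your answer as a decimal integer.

`port` follows `n_records` (2 bytes), so it starts at byte offset 2 and occupies 2 bytes.
Bytes at offsets 2..3: 46 1B.
Big-endian: lowest address holds the most-significant byte.
The bytes are already most-significant first: 0x461B.
0x461B = 17947.

17947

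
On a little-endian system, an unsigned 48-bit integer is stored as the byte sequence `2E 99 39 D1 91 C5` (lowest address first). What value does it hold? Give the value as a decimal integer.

217230071142702

Little-endian stores the least-significant byte at the lowest address.
Reassemble most-significant byte first: C5 91 D1 39 99 2E → 0xC591D139992E.
0xC591D139992E = 217230071142702.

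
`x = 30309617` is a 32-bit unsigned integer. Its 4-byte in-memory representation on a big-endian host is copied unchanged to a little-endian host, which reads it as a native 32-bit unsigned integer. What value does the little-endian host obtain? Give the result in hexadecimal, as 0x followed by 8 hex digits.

30309617 in 32-bit hexadecimal is 0x01CE7CF1.
Stored big-endian, the bytes at ascending addresses are 01 CE 7C F1.
Read back as little-endian, the first byte is least significant, giving 0xF17CCE01.

0xF17CCE01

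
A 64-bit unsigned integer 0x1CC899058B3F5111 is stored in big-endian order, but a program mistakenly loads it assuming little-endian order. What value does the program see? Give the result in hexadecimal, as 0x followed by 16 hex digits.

0x11513F8B0599C81C

Stored big-endian, the bytes at ascending addresses are 1C C8 99 05 8B 3F 51 11.
Read back as little-endian, the first byte is least significant, giving 0x11513F8B0599C81C.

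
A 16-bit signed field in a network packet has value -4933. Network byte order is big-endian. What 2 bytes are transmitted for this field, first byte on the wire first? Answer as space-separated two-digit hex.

EC BB

Two's complement of -4933 in 16 bits: 4933 = 0x1345; invert → 0xECBA; add 1 → 0xECBB.
Split into bytes (most-significant first): EC BB.
Big-endian: lowest address holds the most-significant byte.
So the memory order matches the most-significant-first order: EC BB.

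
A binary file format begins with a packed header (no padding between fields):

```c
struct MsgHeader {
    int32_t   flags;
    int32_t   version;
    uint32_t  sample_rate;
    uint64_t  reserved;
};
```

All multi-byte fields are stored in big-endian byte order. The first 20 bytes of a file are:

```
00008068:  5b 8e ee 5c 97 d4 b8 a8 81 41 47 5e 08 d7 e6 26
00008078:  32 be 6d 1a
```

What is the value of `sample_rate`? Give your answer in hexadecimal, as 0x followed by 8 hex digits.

0x8141475E

`sample_rate` follows `flags` (4 B), `version` (4 B), so it starts at offset 4 + 4 = 8 and occupies 4 bytes.
Bytes at offsets 8..11: 81 41 47 5E.
Big-endian stores the most-significant byte at the lowest address.
The bytes are already most-significant first: 0x8141475E.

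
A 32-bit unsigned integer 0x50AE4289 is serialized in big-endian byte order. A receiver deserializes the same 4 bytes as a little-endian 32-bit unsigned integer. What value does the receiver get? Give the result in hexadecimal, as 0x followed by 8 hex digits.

Stored big-endian, the bytes at ascending addresses are 50 AE 42 89.
Read back as little-endian, the first byte is least significant, giving 0x8942AE50.

0x8942AE50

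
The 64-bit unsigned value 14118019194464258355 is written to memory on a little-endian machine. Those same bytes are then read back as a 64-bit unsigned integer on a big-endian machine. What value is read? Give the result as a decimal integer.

14118019194464258355 in 64-bit hexadecimal is 0xC3ED47A82A304933.
Stored little-endian, the bytes at ascending addresses are 33 49 30 2A A8 47 ED C3.
Read back as big-endian, the last byte is least significant, giving 0x3349302AA847EDC3.
0x3349302AA847EDC3 = 3695537929004248515.

3695537929004248515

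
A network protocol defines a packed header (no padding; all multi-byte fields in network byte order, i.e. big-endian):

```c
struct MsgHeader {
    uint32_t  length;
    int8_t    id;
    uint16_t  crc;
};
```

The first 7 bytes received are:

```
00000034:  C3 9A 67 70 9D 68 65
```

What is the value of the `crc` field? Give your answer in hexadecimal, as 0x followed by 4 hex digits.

0x6865

`crc` follows `length` (4 B), `id` (1 B), so it starts at offset 4 + 1 = 5 and occupies 2 bytes.
Bytes at offsets 5..6: 68 65.
In big-endian order the high byte comes first in memory.
The bytes are already most-significant first: 0x6865.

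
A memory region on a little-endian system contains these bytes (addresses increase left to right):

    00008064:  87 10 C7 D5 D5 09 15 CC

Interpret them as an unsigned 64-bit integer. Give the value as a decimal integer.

In little-endian order the low byte comes first in memory.
Reassemble most-significant byte first: CC 15 09 D5 D5 C7 10 87 → 0xCC1509D5D5C71087.
0xCC1509D5D5C71087 = 14705670972267499655.

14705670972267499655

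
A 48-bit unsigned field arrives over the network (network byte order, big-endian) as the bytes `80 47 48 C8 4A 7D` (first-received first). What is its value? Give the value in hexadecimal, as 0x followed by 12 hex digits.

In big-endian order the high byte comes first in memory.
The bytes are already most-significant first: 0x804748C84A7D.

0x804748C84A7D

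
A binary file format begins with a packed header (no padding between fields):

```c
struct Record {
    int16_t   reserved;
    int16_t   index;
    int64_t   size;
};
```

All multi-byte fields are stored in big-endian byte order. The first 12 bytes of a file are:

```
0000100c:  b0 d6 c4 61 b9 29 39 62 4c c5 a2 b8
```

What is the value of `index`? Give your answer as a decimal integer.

`index` follows `reserved` (2 bytes), so it starts at byte offset 2 and occupies 2 bytes.
Bytes at offsets 2..3: C4 61.
In big-endian order the high byte comes first in memory.
The bytes are already most-significant first: 0xC461.
Top bit is set, so as a signed 16-bit value this is 0xC461 − 2^16 = -15263.

-15263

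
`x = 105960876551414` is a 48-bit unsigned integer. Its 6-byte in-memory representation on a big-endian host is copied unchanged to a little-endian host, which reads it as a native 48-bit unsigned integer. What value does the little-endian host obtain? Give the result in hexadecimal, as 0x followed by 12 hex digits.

0xF62C68F05E60

105960876551414 in 48-bit hexadecimal is 0x605EF0682CF6.
Stored big-endian, the bytes at ascending addresses are 60 5E F0 68 2C F6.
Read back as little-endian, the first byte is least significant, giving 0xF62C68F05E60.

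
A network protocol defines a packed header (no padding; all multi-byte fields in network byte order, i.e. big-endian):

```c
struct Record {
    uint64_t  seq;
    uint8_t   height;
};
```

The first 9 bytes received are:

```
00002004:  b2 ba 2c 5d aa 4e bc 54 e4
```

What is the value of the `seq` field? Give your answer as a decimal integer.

`seq` is the first field, at byte offset 0, occupying 8 bytes.
Bytes at offsets 0..7: B2 BA 2C 5D AA 4E BC 54.
Big-endian stores the most-significant byte at the lowest address.
The bytes are already most-significant first: 0xB2BA2C5DAA4EBC54.
0xB2BA2C5DAA4EBC54 = 12878654865220222036.

12878654865220222036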